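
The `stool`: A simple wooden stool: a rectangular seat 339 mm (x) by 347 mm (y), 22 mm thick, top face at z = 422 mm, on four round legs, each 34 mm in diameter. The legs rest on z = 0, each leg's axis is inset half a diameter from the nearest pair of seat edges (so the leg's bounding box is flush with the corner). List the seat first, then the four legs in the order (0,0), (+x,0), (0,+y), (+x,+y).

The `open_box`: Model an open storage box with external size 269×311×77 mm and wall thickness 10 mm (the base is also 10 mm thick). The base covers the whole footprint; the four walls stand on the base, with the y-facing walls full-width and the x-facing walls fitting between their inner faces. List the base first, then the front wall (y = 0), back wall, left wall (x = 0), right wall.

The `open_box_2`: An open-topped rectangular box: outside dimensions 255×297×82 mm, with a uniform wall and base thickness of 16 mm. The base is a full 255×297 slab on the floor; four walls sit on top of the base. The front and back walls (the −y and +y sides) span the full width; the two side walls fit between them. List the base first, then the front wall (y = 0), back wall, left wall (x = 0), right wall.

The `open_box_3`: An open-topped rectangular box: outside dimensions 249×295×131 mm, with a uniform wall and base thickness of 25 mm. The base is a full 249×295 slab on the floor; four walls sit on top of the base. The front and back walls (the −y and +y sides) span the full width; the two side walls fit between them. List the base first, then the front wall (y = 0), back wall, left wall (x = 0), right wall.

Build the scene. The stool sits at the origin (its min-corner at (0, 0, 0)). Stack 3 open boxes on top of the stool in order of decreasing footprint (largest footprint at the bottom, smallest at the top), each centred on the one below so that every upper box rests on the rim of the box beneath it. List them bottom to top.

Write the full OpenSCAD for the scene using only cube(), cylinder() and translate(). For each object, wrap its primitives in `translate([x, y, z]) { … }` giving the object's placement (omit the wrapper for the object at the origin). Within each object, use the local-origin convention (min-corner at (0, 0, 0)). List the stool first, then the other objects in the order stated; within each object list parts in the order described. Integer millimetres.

translate([0, 0, 400]) cube([339, 347, 22]);
translate([17, 17, 0]) cylinder(h = 400, r = 17);
translate([322, 17, 0]) cylinder(h = 400, r = 17);
translate([17, 330, 0]) cylinder(h = 400, r = 17);
translate([322, 330, 0]) cylinder(h = 400, r = 17);
translate([35, 18, 422]) {
  cube([269, 311, 10]);
  translate([0, 0, 10]) cube([269, 10, 67]);
  translate([0, 301, 10]) cube([269, 10, 67]);
  translate([0, 10, 10]) cube([10, 291, 67]);
  translate([259, 10, 10]) cube([10, 291, 67]);
}
translate([42, 25, 499]) {
  cube([255, 297, 16]);
  translate([0, 0, 16]) cube([255, 16, 66]);
  translate([0, 281, 16]) cube([255, 16, 66]);
  translate([0, 16, 16]) cube([16, 265, 66]);
  translate([239, 16, 16]) cube([16, 265, 66]);
}
translate([45, 26, 581]) {
  cube([249, 295, 25]);
  translate([0, 0, 25]) cube([249, 25, 106]);
  translate([0, 270, 25]) cube([249, 25, 106]);
  translate([0, 25, 25]) cube([25, 245, 106]);
  translate([224, 25, 25]) cube([25, 245, 106]);
}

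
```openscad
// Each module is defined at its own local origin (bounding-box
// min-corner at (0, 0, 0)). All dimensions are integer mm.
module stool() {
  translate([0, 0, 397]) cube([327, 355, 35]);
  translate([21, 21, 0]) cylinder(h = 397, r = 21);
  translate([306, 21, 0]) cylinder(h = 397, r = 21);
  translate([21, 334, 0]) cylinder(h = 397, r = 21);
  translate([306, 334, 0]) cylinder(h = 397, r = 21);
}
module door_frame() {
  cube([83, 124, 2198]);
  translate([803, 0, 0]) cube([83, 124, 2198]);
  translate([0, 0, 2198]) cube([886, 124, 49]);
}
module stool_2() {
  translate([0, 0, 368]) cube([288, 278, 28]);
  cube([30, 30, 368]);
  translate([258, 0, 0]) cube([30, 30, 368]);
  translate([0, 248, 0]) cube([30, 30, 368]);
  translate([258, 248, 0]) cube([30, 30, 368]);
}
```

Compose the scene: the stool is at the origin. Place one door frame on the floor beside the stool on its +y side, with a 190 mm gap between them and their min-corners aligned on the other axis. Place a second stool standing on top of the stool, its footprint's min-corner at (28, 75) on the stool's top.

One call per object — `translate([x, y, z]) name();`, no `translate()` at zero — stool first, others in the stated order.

stool();
translate([0, 545, 0]) door_frame();
translate([28, 75, 432]) stool_2();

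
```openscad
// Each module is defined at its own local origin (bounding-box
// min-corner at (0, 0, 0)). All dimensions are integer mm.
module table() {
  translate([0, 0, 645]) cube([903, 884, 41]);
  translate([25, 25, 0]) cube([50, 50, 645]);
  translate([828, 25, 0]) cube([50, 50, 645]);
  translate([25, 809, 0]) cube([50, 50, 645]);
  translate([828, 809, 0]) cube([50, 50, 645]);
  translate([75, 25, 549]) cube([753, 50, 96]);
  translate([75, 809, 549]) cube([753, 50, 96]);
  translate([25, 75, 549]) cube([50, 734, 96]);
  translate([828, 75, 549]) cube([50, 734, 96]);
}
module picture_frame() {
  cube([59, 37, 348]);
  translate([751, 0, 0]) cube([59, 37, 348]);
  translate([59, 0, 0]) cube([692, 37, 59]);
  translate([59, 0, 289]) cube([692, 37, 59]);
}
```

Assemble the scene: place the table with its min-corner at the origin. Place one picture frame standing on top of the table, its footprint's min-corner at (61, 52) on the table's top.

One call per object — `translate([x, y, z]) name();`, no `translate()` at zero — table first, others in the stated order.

table();
translate([61, 52, 686]) picture_frame();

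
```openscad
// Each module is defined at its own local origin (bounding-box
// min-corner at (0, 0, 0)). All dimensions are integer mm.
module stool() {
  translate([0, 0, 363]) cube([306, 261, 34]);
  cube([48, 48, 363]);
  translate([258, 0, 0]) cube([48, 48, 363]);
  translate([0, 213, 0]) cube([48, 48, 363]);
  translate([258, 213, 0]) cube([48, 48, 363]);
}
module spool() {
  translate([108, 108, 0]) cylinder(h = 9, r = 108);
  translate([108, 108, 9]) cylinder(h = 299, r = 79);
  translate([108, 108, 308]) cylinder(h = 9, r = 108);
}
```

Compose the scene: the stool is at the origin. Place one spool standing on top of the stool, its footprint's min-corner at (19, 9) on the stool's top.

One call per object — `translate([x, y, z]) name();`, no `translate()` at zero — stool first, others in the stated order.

stool();
translate([19, 9, 397]) spool();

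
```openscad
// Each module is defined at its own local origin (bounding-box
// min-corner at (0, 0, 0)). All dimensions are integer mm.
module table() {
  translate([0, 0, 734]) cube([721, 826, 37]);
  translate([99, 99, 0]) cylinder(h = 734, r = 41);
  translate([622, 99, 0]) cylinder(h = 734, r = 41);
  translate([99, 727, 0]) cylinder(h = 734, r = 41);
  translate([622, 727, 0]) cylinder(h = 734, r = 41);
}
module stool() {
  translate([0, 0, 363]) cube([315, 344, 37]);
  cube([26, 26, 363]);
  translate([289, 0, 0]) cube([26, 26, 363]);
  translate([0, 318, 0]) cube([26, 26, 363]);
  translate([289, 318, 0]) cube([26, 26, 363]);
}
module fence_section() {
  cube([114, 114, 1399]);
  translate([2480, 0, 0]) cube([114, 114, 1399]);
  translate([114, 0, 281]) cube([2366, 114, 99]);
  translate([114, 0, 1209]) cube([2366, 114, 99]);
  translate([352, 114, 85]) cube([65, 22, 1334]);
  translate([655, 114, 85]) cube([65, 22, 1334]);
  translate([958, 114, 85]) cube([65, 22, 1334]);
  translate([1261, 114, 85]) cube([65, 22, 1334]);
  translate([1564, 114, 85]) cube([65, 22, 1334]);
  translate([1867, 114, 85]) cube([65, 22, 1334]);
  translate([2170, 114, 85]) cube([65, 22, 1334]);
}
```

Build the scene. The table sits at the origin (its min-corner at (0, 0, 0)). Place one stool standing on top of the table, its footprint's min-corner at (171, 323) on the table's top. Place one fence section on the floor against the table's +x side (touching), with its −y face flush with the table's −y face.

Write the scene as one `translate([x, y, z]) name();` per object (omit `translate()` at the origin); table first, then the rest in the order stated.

table();
translate([171, 323, 771]) stool();
translate([721, 0, 0]) fence_section();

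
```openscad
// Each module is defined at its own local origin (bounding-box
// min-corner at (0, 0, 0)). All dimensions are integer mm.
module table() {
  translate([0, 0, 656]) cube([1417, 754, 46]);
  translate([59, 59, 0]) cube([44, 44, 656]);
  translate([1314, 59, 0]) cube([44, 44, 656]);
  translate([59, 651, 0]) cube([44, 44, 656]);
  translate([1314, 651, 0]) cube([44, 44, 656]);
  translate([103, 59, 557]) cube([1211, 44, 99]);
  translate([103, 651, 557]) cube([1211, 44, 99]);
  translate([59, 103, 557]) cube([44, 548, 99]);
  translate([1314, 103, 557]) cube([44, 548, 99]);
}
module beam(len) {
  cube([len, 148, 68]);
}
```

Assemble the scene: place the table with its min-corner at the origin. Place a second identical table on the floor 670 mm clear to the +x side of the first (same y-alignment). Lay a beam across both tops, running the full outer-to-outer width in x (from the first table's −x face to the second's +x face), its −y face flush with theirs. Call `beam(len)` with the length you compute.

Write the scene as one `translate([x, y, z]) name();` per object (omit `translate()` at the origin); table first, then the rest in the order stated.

table();
translate([2087, 0, 0]) table();
translate([0, 0, 702]) beam(3504);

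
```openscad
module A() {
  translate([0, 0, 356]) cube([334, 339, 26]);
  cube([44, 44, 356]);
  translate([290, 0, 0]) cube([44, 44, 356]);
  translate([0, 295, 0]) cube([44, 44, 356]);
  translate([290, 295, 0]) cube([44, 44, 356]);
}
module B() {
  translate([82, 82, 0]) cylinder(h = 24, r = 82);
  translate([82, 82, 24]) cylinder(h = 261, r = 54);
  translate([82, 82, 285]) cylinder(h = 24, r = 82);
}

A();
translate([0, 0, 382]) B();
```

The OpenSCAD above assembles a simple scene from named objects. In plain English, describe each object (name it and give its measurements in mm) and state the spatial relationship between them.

A is a four-legged stool. The seat is a 334×339×26 mm slab whose top surface is at z = 382 mm; four square legs, each 44×44 mm in cross-section, run from the floor (z = 0) to the underside of the seat, each flush with a corner of the seat.

B is a spool: two coaxial disc flanges of radius 82 mm and thickness 24 mm, joined by a core cylinder of radius 54 mm and height 261 mm. The lower flange rests on z = 0 and the three cylinders share a vertical axis.

The spool is on top of the stool.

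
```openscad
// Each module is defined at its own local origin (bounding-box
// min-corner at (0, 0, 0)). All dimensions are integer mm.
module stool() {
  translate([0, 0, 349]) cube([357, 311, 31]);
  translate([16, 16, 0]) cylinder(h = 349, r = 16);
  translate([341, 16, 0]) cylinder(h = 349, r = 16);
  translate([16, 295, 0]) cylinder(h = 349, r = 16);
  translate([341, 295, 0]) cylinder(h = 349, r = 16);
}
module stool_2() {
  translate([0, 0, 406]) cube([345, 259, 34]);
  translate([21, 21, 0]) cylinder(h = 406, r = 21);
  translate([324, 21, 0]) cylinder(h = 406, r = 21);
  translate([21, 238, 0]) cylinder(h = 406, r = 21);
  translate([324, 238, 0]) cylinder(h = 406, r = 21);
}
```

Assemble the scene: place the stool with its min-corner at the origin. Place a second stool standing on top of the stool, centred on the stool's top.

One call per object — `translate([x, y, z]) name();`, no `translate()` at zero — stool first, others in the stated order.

stool();
translate([6, 26, 380]) stool_2();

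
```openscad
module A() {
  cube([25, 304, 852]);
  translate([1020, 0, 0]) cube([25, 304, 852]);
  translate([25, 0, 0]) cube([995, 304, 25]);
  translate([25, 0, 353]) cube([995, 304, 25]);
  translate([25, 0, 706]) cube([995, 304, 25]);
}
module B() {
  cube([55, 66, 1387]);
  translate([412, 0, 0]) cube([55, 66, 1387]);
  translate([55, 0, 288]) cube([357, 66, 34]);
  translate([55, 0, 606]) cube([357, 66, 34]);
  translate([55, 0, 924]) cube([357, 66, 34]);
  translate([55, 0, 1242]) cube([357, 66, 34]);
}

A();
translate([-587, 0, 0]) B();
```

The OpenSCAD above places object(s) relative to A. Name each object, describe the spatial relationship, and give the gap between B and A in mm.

A is a bookshelf. B is a ladder. The ladder is on the floor beside the bookshelf on its −x side. The gap between the ladder and the bookshelf is 120 mm.

The ladder's nearest face is 120 mm from the bookshelf's −x face.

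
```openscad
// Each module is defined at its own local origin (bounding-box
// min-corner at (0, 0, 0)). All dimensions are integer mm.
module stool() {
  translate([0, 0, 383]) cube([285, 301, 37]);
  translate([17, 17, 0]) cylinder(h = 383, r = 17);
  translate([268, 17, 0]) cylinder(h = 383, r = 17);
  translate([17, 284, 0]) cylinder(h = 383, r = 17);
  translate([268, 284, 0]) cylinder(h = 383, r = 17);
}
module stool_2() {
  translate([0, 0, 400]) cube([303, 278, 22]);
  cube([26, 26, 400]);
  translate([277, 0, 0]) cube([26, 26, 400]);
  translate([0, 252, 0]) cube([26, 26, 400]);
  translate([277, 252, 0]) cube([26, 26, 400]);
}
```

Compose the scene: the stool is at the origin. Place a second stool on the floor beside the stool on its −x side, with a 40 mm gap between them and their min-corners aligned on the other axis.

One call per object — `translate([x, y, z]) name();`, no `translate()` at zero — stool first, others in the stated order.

stool();
translate([-343, 0, 0]) stool_2();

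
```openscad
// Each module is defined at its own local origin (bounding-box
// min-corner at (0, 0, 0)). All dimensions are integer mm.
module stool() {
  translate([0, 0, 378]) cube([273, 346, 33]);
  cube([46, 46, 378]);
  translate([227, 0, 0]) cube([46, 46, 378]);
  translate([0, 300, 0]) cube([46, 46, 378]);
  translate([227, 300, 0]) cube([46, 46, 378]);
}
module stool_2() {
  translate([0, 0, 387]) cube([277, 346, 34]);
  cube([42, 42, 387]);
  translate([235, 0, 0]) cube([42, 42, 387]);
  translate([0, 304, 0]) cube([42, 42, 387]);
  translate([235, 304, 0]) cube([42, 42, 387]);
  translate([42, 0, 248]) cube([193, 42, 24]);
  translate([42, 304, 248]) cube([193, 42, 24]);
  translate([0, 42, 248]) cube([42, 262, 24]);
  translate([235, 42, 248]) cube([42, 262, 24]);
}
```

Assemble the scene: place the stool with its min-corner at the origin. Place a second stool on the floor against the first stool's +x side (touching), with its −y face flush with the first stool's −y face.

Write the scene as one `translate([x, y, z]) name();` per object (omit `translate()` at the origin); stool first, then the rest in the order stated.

stool();
translate([273, 0, 0]) stool_2();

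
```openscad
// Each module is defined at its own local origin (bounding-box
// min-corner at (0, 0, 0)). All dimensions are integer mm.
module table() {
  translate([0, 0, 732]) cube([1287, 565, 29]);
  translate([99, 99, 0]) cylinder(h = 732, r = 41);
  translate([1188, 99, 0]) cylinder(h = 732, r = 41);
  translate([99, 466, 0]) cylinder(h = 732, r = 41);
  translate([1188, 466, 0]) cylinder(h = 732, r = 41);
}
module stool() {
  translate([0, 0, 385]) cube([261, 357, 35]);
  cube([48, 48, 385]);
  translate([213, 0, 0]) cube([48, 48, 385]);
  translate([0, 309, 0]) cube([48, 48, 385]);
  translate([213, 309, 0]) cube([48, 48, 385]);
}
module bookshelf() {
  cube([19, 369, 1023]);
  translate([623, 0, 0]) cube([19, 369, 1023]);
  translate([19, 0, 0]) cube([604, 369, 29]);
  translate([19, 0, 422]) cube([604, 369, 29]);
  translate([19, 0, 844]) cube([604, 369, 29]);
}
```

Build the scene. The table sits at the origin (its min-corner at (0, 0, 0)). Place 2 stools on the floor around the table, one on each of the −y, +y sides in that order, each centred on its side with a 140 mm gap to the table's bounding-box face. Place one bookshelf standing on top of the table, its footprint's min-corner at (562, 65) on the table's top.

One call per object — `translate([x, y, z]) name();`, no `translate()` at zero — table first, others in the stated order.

table();
translate([513, -497, 0]) stool();
translate([513, 705, 0]) stool();
translate([562, 65, 761]) bookshelf();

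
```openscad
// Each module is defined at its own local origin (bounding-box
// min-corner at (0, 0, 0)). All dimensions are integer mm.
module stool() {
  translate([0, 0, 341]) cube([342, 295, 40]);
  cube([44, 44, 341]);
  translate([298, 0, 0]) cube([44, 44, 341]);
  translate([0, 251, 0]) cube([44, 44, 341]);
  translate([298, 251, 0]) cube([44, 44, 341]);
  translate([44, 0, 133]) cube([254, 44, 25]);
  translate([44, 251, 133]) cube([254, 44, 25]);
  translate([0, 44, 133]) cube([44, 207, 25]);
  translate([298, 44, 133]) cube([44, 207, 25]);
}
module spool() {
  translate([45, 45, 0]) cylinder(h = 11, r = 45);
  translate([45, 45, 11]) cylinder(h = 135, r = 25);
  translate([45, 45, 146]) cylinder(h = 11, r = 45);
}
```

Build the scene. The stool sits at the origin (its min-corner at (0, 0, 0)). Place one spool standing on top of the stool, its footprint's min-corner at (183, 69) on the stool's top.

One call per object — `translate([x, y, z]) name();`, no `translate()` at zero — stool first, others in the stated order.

stool();
translate([183, 69, 381]) spool();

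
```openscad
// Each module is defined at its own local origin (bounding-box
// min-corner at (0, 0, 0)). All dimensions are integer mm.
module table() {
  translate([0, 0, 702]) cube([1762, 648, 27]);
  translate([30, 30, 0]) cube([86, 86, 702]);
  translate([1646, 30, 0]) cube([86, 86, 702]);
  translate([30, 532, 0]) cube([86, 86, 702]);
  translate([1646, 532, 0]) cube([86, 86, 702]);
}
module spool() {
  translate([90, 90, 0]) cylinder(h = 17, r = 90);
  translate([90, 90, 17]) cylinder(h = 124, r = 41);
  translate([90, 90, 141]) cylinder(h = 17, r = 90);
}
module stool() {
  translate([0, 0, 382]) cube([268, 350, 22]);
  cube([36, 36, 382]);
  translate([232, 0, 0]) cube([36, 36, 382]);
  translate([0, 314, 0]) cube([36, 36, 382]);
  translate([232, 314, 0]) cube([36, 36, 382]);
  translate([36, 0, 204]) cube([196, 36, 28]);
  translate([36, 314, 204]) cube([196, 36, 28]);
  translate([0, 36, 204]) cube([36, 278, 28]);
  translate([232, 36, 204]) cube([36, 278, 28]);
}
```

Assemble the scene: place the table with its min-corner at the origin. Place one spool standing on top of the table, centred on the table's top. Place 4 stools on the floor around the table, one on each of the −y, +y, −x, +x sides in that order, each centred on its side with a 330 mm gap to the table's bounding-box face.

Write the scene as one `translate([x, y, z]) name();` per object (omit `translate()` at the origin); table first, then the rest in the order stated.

table();
translate([791, 234, 729]) spool();
translate([747, -680, 0]) stool();
translate([747, 978, 0]) stool();
translate([-598, 149, 0]) stool();
translate([2092, 149, 0]) stool();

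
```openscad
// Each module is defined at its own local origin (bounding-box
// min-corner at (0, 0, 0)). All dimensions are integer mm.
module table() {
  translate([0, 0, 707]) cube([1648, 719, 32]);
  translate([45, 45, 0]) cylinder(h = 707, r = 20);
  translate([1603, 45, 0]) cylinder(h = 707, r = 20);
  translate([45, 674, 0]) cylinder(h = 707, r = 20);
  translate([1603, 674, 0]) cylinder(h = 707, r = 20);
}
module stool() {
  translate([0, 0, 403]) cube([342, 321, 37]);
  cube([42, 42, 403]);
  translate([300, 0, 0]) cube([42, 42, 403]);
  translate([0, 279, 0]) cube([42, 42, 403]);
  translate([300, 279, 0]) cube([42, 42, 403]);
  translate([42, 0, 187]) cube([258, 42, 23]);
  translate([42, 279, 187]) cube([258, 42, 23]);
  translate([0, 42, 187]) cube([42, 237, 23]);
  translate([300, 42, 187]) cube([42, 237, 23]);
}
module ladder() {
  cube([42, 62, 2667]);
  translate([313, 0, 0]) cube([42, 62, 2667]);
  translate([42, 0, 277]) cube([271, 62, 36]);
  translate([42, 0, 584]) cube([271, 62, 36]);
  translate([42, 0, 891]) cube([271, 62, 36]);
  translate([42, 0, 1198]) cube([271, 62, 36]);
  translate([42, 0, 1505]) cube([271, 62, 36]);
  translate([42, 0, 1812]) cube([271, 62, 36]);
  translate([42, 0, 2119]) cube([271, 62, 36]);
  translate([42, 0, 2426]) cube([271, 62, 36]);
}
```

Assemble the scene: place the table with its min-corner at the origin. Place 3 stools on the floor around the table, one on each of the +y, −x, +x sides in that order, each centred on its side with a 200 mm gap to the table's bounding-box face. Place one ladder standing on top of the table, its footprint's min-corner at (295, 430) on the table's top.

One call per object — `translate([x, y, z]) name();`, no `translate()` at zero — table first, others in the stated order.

table();
translate([653, 919, 0]) stool();
translate([-542, 199, 0]) stool();
translate([1848, 199, 0]) stool();
translate([295, 430, 739]) ladder();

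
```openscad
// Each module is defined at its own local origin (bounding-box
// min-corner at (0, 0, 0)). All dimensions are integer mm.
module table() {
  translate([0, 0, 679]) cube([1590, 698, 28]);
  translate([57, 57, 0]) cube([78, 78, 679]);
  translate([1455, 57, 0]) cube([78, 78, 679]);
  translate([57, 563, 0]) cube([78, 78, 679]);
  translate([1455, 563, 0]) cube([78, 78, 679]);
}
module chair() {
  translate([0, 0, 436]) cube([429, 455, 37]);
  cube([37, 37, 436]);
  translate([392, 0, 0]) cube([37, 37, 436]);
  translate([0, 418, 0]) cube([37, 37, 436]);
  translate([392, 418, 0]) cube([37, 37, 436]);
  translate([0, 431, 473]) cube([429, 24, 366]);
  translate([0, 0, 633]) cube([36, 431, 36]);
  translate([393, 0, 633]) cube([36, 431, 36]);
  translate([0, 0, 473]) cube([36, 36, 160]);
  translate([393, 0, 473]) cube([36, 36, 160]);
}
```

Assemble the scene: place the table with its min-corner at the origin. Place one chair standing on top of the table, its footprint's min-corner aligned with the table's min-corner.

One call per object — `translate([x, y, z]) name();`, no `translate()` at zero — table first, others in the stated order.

table();
translate([0, 0, 707]) chair();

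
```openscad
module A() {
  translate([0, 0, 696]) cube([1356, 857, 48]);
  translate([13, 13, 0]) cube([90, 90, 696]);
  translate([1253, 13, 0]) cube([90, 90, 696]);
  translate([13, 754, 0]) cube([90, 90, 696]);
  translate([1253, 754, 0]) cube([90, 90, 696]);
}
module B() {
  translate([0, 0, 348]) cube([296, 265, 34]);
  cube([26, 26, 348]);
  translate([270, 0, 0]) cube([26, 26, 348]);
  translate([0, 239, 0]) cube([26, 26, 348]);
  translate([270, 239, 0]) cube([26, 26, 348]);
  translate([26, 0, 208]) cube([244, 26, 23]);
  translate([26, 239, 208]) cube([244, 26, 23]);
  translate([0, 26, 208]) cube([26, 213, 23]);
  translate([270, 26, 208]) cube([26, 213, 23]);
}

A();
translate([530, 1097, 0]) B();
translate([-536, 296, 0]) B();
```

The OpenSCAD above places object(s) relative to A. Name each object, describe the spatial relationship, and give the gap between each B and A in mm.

A is a table. B is a stool. Two stools sit around the table at the +y, −x sides. The gap between each stool and the table is 240 mm.

Each stool's nearest face is 240 mm from the table's bounding box.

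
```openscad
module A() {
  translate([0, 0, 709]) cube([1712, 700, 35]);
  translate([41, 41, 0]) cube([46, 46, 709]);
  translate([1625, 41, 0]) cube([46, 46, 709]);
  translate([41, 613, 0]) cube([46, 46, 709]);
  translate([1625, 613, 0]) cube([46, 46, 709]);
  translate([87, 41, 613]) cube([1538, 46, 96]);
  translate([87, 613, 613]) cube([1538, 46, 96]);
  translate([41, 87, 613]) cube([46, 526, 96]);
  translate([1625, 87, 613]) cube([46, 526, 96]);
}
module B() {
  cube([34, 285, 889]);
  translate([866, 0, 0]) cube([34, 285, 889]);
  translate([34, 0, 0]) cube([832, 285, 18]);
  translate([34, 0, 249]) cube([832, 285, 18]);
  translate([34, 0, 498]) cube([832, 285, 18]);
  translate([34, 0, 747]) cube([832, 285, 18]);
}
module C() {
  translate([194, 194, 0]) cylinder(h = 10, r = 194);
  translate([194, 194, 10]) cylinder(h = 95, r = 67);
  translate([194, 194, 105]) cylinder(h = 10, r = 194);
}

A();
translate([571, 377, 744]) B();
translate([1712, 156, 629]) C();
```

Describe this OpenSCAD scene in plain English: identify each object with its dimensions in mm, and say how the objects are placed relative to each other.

A is a table: top 1712 mm (x) × 700 mm (y), 35 mm thick, upper face at z = 744 mm, on four 46×46 mm square legs, each inset 41 mm from the nearest pair of top edges, running from z = 0 to the bottom of the top. Four apron rails, 46 mm thick and 96 mm tall, run between adjacent legs with their top edges flush with the underside of the top and their outer faces flush with the legs' outer faces.

B is an open bookshelf. Two side panels, each 34 mm thick, 285 mm deep and 889 mm tall, stand 900 mm apart (outside-to-outside). Between them sit 4 shelves, each 18 mm thick and 285 mm deep, spanning the full gap between the sides. The bottom shelf rests on the floor (its underside at z = 0) and the clear gap between one shelf's top and the next shelf's underside is 231 mm.

C is a spool: two coaxial disc flanges of radius 194 mm and thickness 10 mm, joined by a core cylinder of radius 67 mm and height 95 mm. The lower flange rests on z = 0 and the three cylinders share a vertical axis.

The bookshelf is on top of the table. The spool is beside the table with their tops flush at z = 744.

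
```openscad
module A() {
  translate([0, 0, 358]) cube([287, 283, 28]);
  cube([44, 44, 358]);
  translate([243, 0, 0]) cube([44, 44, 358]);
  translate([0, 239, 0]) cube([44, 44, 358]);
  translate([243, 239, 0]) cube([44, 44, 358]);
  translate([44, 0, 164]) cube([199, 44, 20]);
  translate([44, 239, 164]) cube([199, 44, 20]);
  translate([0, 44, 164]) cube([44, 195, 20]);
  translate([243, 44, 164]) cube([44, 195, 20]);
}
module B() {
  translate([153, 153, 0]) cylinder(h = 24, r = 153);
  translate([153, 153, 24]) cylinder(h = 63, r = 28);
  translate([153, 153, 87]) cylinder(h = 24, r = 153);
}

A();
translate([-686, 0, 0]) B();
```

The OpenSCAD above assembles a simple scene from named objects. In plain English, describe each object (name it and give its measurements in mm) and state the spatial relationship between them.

A is a four-legged stool. The seat is 287×283 mm, 28 mm thick, top at z = 386 mm. It stands on four square legs, each 44×44 mm in cross-section, from z = 0 to the seat underside, each flush with a corner of the seat. Four stretchers, 44 mm wide and 20 mm tall, connect adjacent legs with their undersides at z = 164 mm, each running between the inner faces of the legs it joins and aligned with the legs' outer faces on the other axis.

B is a spool: two coaxial disc flanges of radius 153 mm and thickness 24 mm, joined by a core cylinder of radius 28 mm and height 63 mm. The lower flange rests on z = 0 and the three cylinders share a vertical axis.

The spool is on the floor beside the stool on its −x side.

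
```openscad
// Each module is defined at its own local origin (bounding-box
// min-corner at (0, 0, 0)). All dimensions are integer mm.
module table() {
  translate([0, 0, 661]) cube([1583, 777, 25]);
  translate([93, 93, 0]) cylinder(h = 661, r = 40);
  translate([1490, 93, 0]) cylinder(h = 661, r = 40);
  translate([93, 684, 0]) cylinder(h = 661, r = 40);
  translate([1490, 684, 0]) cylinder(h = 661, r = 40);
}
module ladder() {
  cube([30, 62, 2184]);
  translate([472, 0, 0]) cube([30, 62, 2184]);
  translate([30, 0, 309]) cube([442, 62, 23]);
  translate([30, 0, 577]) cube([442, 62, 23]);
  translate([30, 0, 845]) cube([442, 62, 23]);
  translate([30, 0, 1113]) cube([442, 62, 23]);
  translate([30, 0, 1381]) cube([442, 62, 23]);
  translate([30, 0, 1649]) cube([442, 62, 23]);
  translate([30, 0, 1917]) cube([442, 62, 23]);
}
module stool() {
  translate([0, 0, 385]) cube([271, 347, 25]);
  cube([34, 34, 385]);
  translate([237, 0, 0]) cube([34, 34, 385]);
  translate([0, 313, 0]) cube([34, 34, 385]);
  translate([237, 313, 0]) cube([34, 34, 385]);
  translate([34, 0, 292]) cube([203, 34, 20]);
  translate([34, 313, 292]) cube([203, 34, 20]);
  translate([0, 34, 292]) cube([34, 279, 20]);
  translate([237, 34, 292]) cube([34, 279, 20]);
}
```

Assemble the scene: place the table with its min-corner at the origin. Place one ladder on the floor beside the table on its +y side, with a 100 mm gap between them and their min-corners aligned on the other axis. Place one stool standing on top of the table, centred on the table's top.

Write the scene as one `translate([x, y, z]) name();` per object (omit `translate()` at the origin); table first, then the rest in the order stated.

table();
translate([0, 877, 0]) ladder();
translate([656, 215, 686]) stool();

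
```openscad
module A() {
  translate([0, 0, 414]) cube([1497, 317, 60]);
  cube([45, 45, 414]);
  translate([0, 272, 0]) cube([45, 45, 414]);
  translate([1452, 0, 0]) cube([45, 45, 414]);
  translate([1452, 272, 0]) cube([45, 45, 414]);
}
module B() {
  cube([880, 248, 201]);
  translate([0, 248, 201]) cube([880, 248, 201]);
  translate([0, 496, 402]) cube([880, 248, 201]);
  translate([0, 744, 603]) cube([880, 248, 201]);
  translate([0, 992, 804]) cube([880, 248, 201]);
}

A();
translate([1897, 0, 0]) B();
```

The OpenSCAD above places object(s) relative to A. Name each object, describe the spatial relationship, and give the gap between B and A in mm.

A is a bench. B is a staircase. The staircase is on the floor beside the bench on its +x side. The gap between the staircase and the bench is 400 mm.

The staircase's nearest face is 400 mm from the bench's +x face.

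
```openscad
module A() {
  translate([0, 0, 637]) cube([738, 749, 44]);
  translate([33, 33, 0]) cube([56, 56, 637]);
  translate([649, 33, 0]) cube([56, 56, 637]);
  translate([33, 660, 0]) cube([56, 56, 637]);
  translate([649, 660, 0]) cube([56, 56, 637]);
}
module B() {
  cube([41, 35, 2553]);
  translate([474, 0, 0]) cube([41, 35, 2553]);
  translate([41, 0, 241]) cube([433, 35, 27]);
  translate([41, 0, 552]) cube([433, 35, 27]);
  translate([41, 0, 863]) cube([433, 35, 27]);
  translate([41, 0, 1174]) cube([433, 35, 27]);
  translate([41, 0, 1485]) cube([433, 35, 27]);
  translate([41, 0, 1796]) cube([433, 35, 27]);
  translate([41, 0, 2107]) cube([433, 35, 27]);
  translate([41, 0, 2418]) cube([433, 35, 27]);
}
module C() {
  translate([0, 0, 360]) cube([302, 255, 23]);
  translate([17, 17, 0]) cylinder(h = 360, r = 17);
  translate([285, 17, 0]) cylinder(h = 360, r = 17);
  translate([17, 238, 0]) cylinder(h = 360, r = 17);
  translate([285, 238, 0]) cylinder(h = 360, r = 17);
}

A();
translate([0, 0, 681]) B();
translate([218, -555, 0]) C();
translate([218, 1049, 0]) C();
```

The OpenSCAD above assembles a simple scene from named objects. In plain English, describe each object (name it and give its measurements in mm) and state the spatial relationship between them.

A is a rectangular dining table. The top is 738×749×44 mm with its upper surface at z = 681 mm. It stands on four 56×56 mm square legs, each inset 33 mm from the nearest pair of top edges, running from the floor to the underside of the top.

B is a wooden ladder with two side rails of 41×35 mm section and 2553 mm height, set 515 mm apart overall. Between them run 8 rectangular rungs (35 mm deep, 27 mm thick), front faces flush with the rails' −y face. The bottom of the first rung is 241 mm above the floor and each subsequent rung is 311 mm higher than the one below.

C is a four-legged stool. The seat is 302×255 mm, 23 mm thick, top at z = 383 mm. It stands on four round legs, each 34 mm in diameter, from z = 0 to the seat underside, each leg's axis is inset half a diameter from the nearest pair of seat edges (so the leg's bounding box is flush with the corner).

The ladder is on top of the table. Two stools sit around the table at the −y, +y sides.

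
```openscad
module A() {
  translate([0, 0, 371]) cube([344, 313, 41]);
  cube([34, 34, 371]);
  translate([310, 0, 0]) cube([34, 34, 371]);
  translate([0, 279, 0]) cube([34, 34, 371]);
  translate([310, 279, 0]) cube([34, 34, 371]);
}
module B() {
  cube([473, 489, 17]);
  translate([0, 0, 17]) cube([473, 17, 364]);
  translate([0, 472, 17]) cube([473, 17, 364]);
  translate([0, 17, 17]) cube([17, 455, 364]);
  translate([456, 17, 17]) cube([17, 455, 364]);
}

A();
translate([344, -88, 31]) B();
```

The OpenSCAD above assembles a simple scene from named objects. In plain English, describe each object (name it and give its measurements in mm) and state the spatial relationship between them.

A is a four-legged stool. The seat is 344×313 mm, 41 mm thick, top at z = 412 mm. It stands on four square legs, each 34×34 mm in cross-section, from z = 0 to the seat underside, each flush with a corner of the seat.

B is an open-topped rectangular box: outside dimensions 473×489×381 mm, with a uniform wall and base thickness of 17 mm. The base is a full 473×489 slab on the floor; four walls sit on top of the base. The front and back walls (the −y and +y sides) span the full width; the two side walls fit between them.

The open box is beside the stool with their tops flush at z = 412.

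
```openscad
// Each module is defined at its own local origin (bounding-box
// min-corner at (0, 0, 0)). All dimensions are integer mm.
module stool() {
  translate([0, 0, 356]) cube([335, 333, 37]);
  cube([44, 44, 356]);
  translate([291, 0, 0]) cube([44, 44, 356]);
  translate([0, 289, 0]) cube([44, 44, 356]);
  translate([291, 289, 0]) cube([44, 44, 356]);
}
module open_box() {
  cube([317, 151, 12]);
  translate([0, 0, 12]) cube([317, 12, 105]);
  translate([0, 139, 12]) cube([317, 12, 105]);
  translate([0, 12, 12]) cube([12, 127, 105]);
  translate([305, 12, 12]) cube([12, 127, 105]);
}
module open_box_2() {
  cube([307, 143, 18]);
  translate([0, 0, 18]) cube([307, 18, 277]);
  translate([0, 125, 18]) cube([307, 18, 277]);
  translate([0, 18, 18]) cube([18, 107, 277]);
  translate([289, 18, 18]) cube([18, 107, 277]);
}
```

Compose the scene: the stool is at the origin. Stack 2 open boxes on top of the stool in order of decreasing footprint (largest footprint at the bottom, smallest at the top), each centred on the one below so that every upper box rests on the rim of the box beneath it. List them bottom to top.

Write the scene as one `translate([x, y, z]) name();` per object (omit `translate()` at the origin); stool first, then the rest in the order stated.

stool();
translate([9, 91, 393]) open_box();
translate([14, 95, 510]) open_box_2();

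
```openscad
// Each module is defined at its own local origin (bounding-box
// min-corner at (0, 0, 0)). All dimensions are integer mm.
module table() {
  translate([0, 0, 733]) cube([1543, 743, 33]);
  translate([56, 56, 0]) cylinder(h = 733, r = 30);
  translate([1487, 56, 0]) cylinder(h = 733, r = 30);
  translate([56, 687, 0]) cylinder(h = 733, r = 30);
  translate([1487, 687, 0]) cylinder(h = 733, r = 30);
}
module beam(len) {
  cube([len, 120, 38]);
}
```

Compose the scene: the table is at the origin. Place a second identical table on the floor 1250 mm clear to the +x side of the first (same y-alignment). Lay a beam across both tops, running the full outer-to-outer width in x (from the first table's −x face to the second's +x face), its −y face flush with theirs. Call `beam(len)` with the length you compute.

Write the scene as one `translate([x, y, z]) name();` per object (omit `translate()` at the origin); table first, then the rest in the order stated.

table();
translate([2793, 0, 0]) table();
translate([0, 0, 766]) beam(4336);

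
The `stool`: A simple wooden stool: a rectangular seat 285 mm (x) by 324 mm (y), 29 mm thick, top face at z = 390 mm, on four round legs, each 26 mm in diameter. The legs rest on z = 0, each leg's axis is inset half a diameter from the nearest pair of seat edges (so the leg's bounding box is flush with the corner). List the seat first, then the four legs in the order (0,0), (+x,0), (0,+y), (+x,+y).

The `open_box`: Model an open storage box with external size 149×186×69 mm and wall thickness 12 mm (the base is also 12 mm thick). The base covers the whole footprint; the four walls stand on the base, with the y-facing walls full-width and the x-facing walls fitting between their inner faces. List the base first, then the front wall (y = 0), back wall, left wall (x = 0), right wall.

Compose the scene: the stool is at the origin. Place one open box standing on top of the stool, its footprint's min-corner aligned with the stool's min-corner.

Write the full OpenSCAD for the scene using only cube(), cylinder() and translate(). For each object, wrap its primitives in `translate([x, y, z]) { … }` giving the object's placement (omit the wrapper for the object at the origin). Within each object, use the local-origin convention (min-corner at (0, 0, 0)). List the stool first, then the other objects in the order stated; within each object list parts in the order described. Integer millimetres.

translate([0, 0, 361]) cube([285, 324, 29]);
translate([13, 13, 0]) cylinder(h = 361, r = 13);
translate([272, 13, 0]) cylinder(h = 361, r = 13);
translate([13, 311, 0]) cylinder(h = 361, r = 13);
translate([272, 311, 0]) cylinder(h = 361, r = 13);
translate([0, 0, 390]) {
  cube([149, 186, 12]);
  translate([0, 0, 12]) cube([149, 12, 57]);
  translate([0, 174, 12]) cube([149, 12, 57]);
  translate([0, 12, 12]) cube([12, 162, 57]);
  translate([137, 12, 12]) cube([12, 162, 57]);
}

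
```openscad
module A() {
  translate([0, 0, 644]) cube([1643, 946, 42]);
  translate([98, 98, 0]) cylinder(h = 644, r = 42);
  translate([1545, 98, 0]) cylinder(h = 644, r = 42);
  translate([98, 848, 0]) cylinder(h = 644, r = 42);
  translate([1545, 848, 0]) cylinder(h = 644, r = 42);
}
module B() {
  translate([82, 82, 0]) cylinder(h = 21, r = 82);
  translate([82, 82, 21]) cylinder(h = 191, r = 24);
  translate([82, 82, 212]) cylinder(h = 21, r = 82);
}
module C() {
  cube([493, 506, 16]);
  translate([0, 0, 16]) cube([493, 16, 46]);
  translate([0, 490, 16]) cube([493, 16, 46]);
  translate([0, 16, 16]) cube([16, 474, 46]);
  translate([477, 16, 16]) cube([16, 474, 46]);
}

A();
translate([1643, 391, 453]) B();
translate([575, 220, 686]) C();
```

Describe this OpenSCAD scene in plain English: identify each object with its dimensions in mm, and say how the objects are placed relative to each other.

A is a rectangular dining table. The top is 1643×946×42 mm with its upper surface at z = 686 mm. It stands on four round legs of 84 mm diameter, each leg's bounding box inset 56 mm from the nearest pair of top edges, running from the floor to the underside of the top.

B is a spool: two coaxial disc flanges of radius 82 mm and thickness 21 mm, joined by a core cylinder of radius 24 mm and height 191 mm. The lower flange rests on z = 0 and the three cylinders share a vertical axis.

C is an open-topped rectangular box: outside dimensions 493×506×62 mm, with a uniform wall and base thickness of 16 mm. The base is a full 493×506 slab on the floor; four walls sit on top of the base. The front and back walls (the −y and +y sides) span the full width; the two side walls fit between them.

The spool is beside the table with their tops flush at z = 686. The open box is on top of the table, centred.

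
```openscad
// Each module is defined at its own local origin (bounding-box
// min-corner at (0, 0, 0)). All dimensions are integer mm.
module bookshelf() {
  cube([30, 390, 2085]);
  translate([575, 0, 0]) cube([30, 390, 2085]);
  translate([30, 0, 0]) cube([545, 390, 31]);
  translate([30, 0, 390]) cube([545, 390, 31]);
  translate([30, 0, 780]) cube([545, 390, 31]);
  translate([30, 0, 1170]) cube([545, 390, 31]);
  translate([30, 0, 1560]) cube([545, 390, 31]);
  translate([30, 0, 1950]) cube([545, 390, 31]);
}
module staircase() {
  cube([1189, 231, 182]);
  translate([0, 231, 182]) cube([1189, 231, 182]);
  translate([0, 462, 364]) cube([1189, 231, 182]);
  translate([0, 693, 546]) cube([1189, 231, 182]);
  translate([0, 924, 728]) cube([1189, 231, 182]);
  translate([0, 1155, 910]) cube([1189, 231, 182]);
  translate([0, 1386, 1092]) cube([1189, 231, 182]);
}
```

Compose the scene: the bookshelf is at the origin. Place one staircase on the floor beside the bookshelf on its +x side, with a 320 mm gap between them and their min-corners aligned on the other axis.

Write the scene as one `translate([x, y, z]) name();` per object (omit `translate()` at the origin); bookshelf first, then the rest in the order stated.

bookshelf();
translate([925, 0, 0]) staircase();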